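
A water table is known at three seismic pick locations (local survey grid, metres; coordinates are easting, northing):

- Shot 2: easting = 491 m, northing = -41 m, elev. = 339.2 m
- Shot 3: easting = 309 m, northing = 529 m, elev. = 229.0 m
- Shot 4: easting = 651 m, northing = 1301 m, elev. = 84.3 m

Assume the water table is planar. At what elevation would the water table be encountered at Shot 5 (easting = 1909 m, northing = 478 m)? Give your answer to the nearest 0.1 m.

Two edge vectors: Shot 2→Shot 3 = (-182, 570, -110.2), Shot 2→Shot 4 = (160, 1342, -254.9).
Normal n = (Shot 2→Shot 3) × (Shot 2→Shot 4) = (2595.4, -64023.8, -335444).
So ∂z/∂easting = −n_x/n_z = 0.007737 and ∂z/∂northing = −n_y/n_z = −0.190863.
Intercept c from Shot 2: 339.2 − 3.80 − 7.83 = 327.58.
At (1909, 478): z = 14.8 − 91.2 + 327.58 = 251.1 m.

251.1 m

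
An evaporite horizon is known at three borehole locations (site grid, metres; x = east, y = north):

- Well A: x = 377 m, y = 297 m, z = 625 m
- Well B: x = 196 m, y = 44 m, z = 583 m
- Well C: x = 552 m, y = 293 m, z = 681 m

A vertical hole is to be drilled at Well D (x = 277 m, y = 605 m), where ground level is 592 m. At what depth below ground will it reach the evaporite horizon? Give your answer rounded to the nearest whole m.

Let the plane be z = a·x + b·y + c.
Well B−Well A: −181a − 253b = −42;  Well C−Well A: 175a − 4b = 56.
Solving gives a = 0.31858, b = −0.06191.
Then c = 625 − a·377 − b·297 = 523.28.
At (277, 605): z_contact = 88.2 − 37.5 + 523.28 = 574.1 m.
Depth below ground = 592 − 574.1 = 18 m.

18 m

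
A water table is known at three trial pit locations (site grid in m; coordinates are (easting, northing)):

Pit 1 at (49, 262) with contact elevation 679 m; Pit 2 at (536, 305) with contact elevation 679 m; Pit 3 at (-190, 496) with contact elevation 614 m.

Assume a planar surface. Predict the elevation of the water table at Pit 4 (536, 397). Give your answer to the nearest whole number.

656 m

Two edge vectors: Pit 1→Pit 2 = (487, 43, 0), Pit 1→Pit 3 = (-239, 234, -65).
Normal n = (Pit 1→Pit 2) × (Pit 1→Pit 3) = (-2795, 31655, 124235).
So ∂z/∂E = −n_x/n_z = 0.02250 and ∂z/∂N = −n_y/n_z = −0.25480.
Intercept c from Pit 1: 679 − 1.10 + 66.76 = 744.66.
At (536, 397): z = 12.1 − 101.2 + 744.66 = 655.6 m.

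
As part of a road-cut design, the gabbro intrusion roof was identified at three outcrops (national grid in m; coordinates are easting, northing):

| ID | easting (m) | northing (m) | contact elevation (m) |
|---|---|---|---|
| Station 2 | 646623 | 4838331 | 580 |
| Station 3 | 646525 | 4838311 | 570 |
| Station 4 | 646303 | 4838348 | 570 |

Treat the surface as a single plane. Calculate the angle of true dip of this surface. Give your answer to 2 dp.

Let the plane be z = a·easting + b·northing + c.
Station 3−Station 2: −98a − 20b = −10;  Station 4−Station 2: −320a + 17b = −10.
Solving gives a = 0.04587, b = 0.27523.
Gradient magnitude |∇z| = √(a² + b²) = √(0.00210 + 0.07575) = 0.27903.
True dip = arctan(0.27903) = 15.59°, dipping toward S (azimuth ≈ 189°).

15.59°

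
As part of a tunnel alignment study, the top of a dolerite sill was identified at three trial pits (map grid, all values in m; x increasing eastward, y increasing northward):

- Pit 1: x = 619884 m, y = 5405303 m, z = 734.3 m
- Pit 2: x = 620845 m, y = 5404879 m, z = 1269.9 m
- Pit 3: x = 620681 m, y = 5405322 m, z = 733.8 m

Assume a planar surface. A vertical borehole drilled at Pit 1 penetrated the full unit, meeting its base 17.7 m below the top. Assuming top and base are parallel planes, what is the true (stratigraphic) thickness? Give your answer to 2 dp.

Let the plane be z = a·x + b·y + c.
Pit 2−Pit 1: 961a − 424b = 535.6;  Pit 3−Pit 1: 797a + 19b = −0.5.
Solving gives a = 0.02798, b = −1.19980.
|∇z| = √(a²+b²) = 1.20013, so dip δ = arctan(1.20013) = 50.20°.
True thickness = vertical thickness × cos δ = 17.7 × cos 50.20° = 11.33 m.

11.33 m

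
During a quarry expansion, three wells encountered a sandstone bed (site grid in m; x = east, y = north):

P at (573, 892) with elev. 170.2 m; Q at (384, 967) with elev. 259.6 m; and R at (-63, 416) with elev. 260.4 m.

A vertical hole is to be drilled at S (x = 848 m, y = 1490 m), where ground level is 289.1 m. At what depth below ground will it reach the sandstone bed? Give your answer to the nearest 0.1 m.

Two edge vectors: P→Q = (-189, 75, 89.4), P→R = (-636, -476, 90.2).
Normal n = (P→Q) × (P→R) = (49319.4, -39810.6, 137664).
So ∂z/∂x = −n_x/n_z = −0.358259 and ∂z/∂y = −n_y/n_z = 0.289187.
Intercept c from P: 170.2 + 205.28 − 257.95 = 117.53.
At (848, 1490): z_contact = −303.80 + 430.89 + 117.53 = 244.61 m.
Depth below ground = 289.1 − 244.61 = 44.5 m.

44.5 m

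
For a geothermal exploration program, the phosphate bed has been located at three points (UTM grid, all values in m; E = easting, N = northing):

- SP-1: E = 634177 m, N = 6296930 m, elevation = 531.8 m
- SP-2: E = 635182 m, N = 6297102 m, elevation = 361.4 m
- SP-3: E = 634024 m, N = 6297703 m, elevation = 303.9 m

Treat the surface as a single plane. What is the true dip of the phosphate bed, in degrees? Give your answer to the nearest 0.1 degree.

18.7°

Two edge vectors: SP-1→SP-2 = (1005, 172, -170.4), SP-1→SP-3 = (-153, 773, -227.9).
Normal n = (SP-1→SP-2) × (SP-1→SP-3) = (92520.4, 255110.7, 803181).
So ∂z/∂E = −n_x/n_z = −0.11519 and ∂z/∂N = −n_y/n_z = −0.31763.
Gradient magnitude |∇z| = √(a² + b²) = √(0.01327 + 0.10089) = 0.33787.
True dip = arctan(0.33787) = 18.7°, dipping toward NNE (azimuth ≈ 020°).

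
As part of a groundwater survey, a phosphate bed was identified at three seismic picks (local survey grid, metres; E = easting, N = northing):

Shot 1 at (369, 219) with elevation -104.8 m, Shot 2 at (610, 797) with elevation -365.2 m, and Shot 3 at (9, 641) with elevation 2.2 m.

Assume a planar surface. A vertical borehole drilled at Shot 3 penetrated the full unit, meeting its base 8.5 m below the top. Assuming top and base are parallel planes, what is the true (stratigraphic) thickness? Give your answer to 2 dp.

7.30 m

Let the plane be z = a·E + b·N + c.
Shot 2−Shot 1: 241a + 578b = −260.4;  Shot 3−Shot 1: −360a + 422b = 107.
Solving gives a = −0.55437, b = −0.21937.
|∇z| = √(a²+b²) = 0.59620, so dip δ = arctan(0.59620) = 30.80°.
True thickness = vertical thickness × cos δ = 8.5 × cos 30.80° = 7.30 m.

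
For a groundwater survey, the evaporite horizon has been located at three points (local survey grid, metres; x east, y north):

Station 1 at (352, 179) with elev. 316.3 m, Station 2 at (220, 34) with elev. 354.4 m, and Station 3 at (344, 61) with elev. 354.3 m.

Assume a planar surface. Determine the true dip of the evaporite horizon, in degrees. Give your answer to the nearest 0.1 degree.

18.5°

Two edge vectors: Station 1→Station 2 = (-132, -145, 38.1), Station 1→Station 3 = (-8, -118, 38).
Normal n = (Station 1→Station 2) × (Station 1→Station 3) = (-1014.2, 4711.2, 14416).
So ∂z/∂x = −n_x/n_z = 0.07035 and ∂z/∂y = −n_y/n_z = −0.32680.
Gradient magnitude |∇z| = √(a² + b²) = √(0.00495 + 0.10680) = 0.33429.
True dip = arctan(0.33429) = 18.5°, dipping toward NNW (azimuth ≈ 348°).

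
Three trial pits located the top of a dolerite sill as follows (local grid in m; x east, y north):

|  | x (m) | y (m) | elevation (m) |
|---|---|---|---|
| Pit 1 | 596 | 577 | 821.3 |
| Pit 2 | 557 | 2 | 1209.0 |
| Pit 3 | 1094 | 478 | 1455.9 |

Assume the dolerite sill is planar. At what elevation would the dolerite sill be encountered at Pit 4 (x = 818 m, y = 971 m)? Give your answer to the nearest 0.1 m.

775.3 m

Two edge vectors: Pit 1→Pit 2 = (-39, -575, 387.7), Pit 1→Pit 3 = (498, -99, 634.6).
Normal n = (Pit 1→Pit 2) × (Pit 1→Pit 3) = (-326512.7, 217824, 290211).
So ∂z/∂x = −n_x/n_z = 1.125087 and ∂z/∂y = −n_y/n_z = −0.750571.
Intercept c from Pit 1: 821.3 − 670.55 + 433.08 = 583.83.
At (818, 971): z = 920.3 − 728.8 + 583.83 = 775.3 m.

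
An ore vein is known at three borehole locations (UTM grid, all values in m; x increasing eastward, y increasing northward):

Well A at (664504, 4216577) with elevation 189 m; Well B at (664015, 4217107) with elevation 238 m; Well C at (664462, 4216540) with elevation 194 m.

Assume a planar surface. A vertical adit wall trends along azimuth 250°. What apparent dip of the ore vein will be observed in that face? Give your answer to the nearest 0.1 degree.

6.1°

Two edge vectors: Well A→Well B = (-489, 530, 49), Well A→Well C = (-42, -37, 5).
Normal n = (Well A→Well B) × (Well A→Well C) = (4463, 387, 40353).
So ∂z/∂x = −n_x/n_z = −0.11060 and ∂z/∂y = −n_y/n_z = −0.00959.
Unit vector along 250° is (sin 250°, cos 250°) = (-0.9397, -0.3420).
Slope in that direction = a·(-0.9397) + b·(-0.3420) = 0.10721.
Apparent dip = arctan|0.10721| = 6.1° (true dip is 6.3°, so apparent ≤ true as expected).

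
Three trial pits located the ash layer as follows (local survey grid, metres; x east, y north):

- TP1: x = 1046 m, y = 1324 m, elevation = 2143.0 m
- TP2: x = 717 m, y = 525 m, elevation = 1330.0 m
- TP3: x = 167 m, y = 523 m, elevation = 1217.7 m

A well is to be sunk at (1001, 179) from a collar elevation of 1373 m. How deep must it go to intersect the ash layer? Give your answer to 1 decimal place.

309.4 m

Two edge vectors: TP1→TP2 = (-329, -799, -813), TP1→TP3 = (-879, -801, -925.3).
Normal n = (TP1→TP2) × (TP1→TP3) = (88101.7, 410203.3, -438792).
So ∂z/∂x = −n_x/n_z = 0.200782 and ∂z/∂y = −n_y/n_z = 0.934847.
Intercept c from TP1: 2143 − 210.02 − 1237.74 = 695.24.
At (1001, 179): z_contact = 200.98 + 167.34 + 695.24 = 1063.57 m.
Depth below ground = 1373 − 1063.57 = 309.4 m.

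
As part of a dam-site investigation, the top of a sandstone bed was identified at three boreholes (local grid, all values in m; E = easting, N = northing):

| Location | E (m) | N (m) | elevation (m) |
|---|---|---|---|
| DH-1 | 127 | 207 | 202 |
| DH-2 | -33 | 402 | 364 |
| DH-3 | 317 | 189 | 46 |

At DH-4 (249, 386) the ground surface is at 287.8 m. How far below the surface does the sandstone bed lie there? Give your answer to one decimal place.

Let the plane be z = a·E + b·N + c.
DH-2−DH-1: −160a + 195b = 162;  DH-3−DH-1: 190a − 18b = −156.
Solving gives a = −0.80492, b = 0.17032.
Then c = 202 − a·127 − b·207 = 268.97.
At (249, 386): z_contact = −200.42 + 65.75 + 268.97 = 134.29 m.
Depth below ground = 287.8 − 134.29 = 153.5 m.

153.5 m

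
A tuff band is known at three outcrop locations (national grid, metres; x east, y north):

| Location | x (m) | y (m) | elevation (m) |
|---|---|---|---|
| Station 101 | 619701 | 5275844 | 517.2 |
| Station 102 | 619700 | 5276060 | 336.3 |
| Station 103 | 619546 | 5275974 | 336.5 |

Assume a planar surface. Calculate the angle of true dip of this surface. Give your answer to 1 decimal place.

Two edge vectors: Station 101→Station 102 = (-1, 216, -180.9), Station 101→Station 103 = (-155, 130, -180.7).
Normal n = (Station 101→Station 102) × (Station 101→Station 103) = (-15514.2, 27858.8, 33350).
So ∂z/∂x = −n_x/n_z = 0.46519 and ∂z/∂y = −n_y/n_z = −0.83535.
Gradient magnitude |∇z| = √(a² + b²) = √(0.21640 + 0.69780) = 0.95614.
True dip = arctan(0.95614) = 43.7°, dipping toward NNW (azimuth ≈ 331°).

43.7°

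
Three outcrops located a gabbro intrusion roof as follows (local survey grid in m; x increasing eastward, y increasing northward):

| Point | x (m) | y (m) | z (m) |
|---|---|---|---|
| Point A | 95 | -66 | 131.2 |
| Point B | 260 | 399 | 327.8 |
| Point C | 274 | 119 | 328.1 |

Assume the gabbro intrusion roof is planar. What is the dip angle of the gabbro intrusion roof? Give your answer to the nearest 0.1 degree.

Two edge vectors: Point A→Point B = (165, 465, 196.6), Point A→Point C = (179, 185, 196.9).
Normal n = (Point A→Point B) × (Point A→Point C) = (55187.5, 2702.9, -52710).
So ∂z/∂x = −n_x/n_z = 1.04700 and ∂z/∂y = −n_y/n_z = 0.05128.
Gradient magnitude |∇z| = √(a² + b²) = √(1.09621 + 0.00263) = 1.04826.
True dip = arctan(1.04826) = 46.3°, dipping toward W (azimuth ≈ 267°).

46.3°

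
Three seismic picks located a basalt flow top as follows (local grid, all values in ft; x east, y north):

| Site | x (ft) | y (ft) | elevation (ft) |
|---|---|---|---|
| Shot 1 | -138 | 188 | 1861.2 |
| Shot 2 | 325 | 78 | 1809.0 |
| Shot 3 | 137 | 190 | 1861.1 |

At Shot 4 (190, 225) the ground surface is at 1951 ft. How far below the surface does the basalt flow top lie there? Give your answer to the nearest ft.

Let the plane be z = a·x + b·y + c.
Shot 2−Shot 1: 463a − 110b = −52.2;  Shot 3−Shot 1: 275a + 2b = −0.1.
Solving gives a = −0.00370, b = 0.45897.
Then c = 1861.2 − a·-138 − b·188 = 1774.40.
At (190, 225): z_contact = −0.7 + 103.3 + 1774.40 = 1877.0 ft.
Depth below ground = 1951 − 1877.0 = 74 ft.

74 ft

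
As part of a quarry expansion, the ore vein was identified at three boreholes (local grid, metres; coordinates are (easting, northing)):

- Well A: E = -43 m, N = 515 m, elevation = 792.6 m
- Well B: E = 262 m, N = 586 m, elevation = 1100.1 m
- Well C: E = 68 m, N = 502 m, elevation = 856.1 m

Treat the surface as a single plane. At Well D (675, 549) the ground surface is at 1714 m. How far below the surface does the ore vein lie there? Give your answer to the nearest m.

Two edge vectors: Well A→Well B = (305, 71, 307.5), Well A→Well C = (111, -13, 63.5).
Normal n = (Well A→Well B) × (Well A→Well C) = (8506, 14765, -11846).
So ∂z/∂E = −n_x/n_z = 0.71805 and ∂z/∂N = −n_y/n_z = 1.24641.
Intercept c from Well A: 792.6 + 30.88 − 641.90 = 181.57.
At (675, 549): z_contact = 484.7 + 684.3 + 181.57 = 1350.5 m.
Depth below ground = 1714 − 1350.5 = 363 m.

363 m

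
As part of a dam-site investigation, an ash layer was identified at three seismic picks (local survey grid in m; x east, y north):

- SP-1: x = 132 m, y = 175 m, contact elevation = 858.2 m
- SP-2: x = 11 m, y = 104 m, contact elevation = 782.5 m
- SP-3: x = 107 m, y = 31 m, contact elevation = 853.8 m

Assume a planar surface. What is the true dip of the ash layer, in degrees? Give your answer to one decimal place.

34.3°

Two edge vectors: SP-1→SP-2 = (-121, -71, -75.7), SP-1→SP-3 = (-25, -144, -4.4).
Normal n = (SP-1→SP-2) × (SP-1→SP-3) = (-10588.4, 1360.1, 15649).
So ∂z/∂x = −n_x/n_z = 0.67662 and ∂z/∂y = −n_y/n_z = −0.08691.
Gradient magnitude |∇z| = √(a² + b²) = √(0.45781 + 0.00755) = 0.68218.
True dip = arctan(0.68218) = 34.3°, dipping toward W (azimuth ≈ 277°).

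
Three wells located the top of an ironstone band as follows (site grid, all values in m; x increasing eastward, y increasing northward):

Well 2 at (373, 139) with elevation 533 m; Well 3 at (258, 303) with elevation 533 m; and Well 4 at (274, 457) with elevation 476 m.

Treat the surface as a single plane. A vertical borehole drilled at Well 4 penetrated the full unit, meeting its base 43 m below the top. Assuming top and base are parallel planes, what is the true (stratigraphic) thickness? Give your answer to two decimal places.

37.49 m

Two edge vectors: Well 2→Well 3 = (-115, 164, 0), Well 2→Well 4 = (-99, 318, -57).
Normal n = (Well 2→Well 3) × (Well 2→Well 4) = (-9348, -6555, -20334).
So ∂z/∂x = −n_x/n_z = −0.45972 and ∂z/∂y = −n_y/n_z = −0.32237.
|∇z| = √(a²+b²) = 0.56148, so dip δ = arctan(0.56148) = 29.31°.
True thickness = vertical thickness × cos δ = 43 × cos 29.31° = 37.49 m.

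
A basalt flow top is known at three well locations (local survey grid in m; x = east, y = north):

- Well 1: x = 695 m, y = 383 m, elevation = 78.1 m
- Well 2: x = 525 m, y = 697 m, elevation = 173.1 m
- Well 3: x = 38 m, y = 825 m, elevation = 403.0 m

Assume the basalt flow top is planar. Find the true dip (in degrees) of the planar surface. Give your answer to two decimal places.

Let the plane be z = a·x + b·y + c.
Well 2−Well 1: −170a + 314b = 95;  Well 3−Well 1: −657a + 442b = 324.9.
Solving gives a = −0.45768, b = 0.05476.
Gradient magnitude |∇z| = √(a² + b²) = √(0.20947 + 0.00300) = 0.46095.
True dip = arctan(0.46095) = 24.75°, dipping toward E (azimuth ≈ 097°).

24.75°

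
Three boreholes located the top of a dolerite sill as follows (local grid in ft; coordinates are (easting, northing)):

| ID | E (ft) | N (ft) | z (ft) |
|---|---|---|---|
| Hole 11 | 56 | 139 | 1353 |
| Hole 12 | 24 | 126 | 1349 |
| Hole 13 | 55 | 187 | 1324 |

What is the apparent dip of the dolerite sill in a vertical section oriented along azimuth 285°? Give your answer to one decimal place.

Two edge vectors: Hole 11→Hole 12 = (-32, -13, -4), Hole 11→Hole 13 = (-1, 48, -29).
Normal n = (Hole 11→Hole 12) × (Hole 11→Hole 13) = (569, -924, -1549).
So ∂z/∂E = −n_x/n_z = 0.36733 and ∂z/∂N = −n_y/n_z = −0.59651.
Unit vector along 285° is (sin 285°, cos 285°) = (-0.9659, 0.2588).
Slope in that direction = a·(-0.9659) + b·(0.2588) = −0.50921.
Apparent dip = arctan|0.50921| = 27.0° (true dip is 35.0°, so apparent ≤ true as expected).

27.0°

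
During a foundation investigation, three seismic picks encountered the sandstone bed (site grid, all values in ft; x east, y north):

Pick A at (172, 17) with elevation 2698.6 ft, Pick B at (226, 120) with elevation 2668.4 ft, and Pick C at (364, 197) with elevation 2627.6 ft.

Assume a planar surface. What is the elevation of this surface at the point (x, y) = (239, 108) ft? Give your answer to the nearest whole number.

Two edge vectors: Pick A→Pick B = (54, 103, -30.2), Pick A→Pick C = (192, 180, -71).
Normal n = (Pick A→Pick B) × (Pick A→Pick C) = (-1877, -1964.4, -10056).
So ∂z/∂x = −n_x/n_z = −0.18665 and ∂z/∂y = −n_y/n_z = −0.19535.
Intercept c from Pick A: 2698.6 + 32.10 + 3.32 = 2734.03.
At (239, 108): z = −44.6 − 21.1 + 2734.03 = 2668.3 ft.

2668 ft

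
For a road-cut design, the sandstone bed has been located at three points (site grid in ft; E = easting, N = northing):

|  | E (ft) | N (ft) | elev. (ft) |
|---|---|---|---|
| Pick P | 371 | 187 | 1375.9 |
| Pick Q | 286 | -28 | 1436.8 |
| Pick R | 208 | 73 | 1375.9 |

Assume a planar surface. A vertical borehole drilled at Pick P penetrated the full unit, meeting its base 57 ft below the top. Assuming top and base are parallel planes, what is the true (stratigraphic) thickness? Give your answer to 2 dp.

Let the plane be z = a·E + b·N + c.
Pick Q−Pick P: −85a − 215b = 60.9;  Pick R−Pick P: −163a − 114b = 0.
Solving gives a = 0.27382, b = −0.39151.
|∇z| = √(a²+b²) = 0.47776, so dip δ = arctan(0.47776) = 25.54°.
True thickness = vertical thickness × cos δ = 57 × cos 25.54° = 51.43 ft.

51.43 ft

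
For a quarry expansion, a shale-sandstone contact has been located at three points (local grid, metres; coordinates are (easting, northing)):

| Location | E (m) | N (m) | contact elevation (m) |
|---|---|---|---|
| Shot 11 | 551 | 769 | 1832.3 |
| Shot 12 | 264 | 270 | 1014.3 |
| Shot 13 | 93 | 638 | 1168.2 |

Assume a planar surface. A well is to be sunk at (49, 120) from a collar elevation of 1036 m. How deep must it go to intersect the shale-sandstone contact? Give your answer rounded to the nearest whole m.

Two edge vectors: Shot 11→Shot 12 = (-287, -499, -818), Shot 11→Shot 13 = (-458, -131, -664.1).
Normal n = (Shot 11→Shot 12) × (Shot 11→Shot 13) = (224227.9, 184047.3, -190945).
So ∂z/∂E = −n_x/n_z = 1.17431 and ∂z/∂N = −n_y/n_z = 0.96388.
Intercept c from Shot 11: 1832.3 − 647.04 − 741.22 = 444.04.
At (49, 120): z_contact = 57.5 + 115.7 + 444.04 = 617.2 m.
Depth below ground = 1036 − 617.2 = 419 m.

419 m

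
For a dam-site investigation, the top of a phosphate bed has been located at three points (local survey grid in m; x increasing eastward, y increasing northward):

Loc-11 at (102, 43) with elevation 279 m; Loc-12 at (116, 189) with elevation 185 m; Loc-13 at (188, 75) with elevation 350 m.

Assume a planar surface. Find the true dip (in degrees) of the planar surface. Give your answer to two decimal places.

53.16°

Let the plane be z = a·x + b·y + c.
Loc-12−Loc-11: 14a + 146b = −94;  Loc-13−Loc-11: 86a + 32b = 71.
Solving gives a = 1.10456, b = −0.74975.
Gradient magnitude |∇z| = √(a² + b²) = √(1.22005 + 0.56213) = 1.33498.
True dip = arctan(1.33498) = 53.16°, dipping toward NW (azimuth ≈ 304°).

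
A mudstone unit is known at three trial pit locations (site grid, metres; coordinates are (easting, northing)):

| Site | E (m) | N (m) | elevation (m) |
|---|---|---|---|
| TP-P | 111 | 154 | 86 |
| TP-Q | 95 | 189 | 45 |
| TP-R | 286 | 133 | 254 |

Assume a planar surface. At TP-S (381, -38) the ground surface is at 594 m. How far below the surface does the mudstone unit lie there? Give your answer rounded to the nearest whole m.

125 m

Two edge vectors: TP-P→TP-Q = (-16, 35, -41), TP-P→TP-R = (175, -21, 168).
Normal n = (TP-P→TP-Q) × (TP-P→TP-R) = (5019, -4487, -5789).
So ∂z/∂E = −n_x/n_z = 0.86699 and ∂z/∂N = −n_y/n_z = −0.77509.
Intercept c from TP-P: 86 − 96.24 + 119.36 = 109.13.
At (381, -38): z_contact = 330.3 + 29.5 + 109.13 = 468.9 m.
Depth below ground = 594 − 468.9 = 125 m.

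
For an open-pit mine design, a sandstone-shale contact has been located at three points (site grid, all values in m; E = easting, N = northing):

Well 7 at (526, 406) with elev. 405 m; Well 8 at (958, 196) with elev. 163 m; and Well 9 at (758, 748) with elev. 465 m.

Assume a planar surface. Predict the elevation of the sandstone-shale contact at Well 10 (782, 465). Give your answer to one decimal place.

338.2 m

Let the plane be z = a·E + b·N + c.
Well 8−Well 7: 432a − 210b = −242;  Well 9−Well 7: 232a + 342b = 60.
Solving gives a = −0.35713, b = 0.41771.
Then c = 405 − a·526 − b·406 = 423.26.
At (782, 465): z = −279.3 + 194.2 + 423.26 = 338.2 m.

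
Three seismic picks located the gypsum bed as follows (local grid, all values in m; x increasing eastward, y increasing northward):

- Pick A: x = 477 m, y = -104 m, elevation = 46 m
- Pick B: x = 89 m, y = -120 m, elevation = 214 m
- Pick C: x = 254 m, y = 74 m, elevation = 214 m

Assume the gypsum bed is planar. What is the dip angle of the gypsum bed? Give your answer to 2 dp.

30.50°

Let the plane be z = a·x + b·y + c.
Pick B−Pick A: −388a − 16b = 168;  Pick C−Pick A: −223a + 178b = 168.
Solving gives a = −0.44873, b = 0.38165.
Gradient magnitude |∇z| = √(a² + b²) = √(0.20136 + 0.14566) = 0.58908.
True dip = arctan(0.58908) = 30.50°, dipping toward SE (azimuth ≈ 130°).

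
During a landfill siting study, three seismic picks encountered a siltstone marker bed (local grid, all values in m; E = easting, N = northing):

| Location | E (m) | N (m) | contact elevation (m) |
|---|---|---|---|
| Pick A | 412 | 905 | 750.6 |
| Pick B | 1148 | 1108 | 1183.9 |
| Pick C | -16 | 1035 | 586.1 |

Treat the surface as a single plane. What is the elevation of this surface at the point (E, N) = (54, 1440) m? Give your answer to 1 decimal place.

Two edge vectors: Pick A→Pick B = (736, 203, 433.3), Pick A→Pick C = (-428, 130, -164.5).
Normal n = (Pick A→Pick B) × (Pick A→Pick C) = (-89722.5, -64380.4, 182564).
So ∂z/∂E = −n_x/n_z = 0.491458 and ∂z/∂N = −n_y/n_z = 0.352646.
Intercept c from Pick A: 750.6 − 202.48 − 319.14 = 228.98.
At (54, 1440): z = 26.5 + 507.8 + 228.98 = 763.3 m.

763.3 m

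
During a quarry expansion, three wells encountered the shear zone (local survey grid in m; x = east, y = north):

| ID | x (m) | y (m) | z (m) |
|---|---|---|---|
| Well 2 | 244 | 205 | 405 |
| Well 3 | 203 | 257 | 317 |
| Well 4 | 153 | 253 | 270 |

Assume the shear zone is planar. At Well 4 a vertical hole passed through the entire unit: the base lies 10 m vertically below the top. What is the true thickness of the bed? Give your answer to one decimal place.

Two edge vectors: Well 2→Well 3 = (-41, 52, -88), Well 2→Well 4 = (-91, 48, -135).
Normal n = (Well 2→Well 3) × (Well 2→Well 4) = (-2796, 2473, 2764).
So ∂z/∂x = −n_x/n_z = 1.01158 and ∂z/∂y = −n_y/n_z = −0.89472.
|∇z| = √(a²+b²) = 1.35048, so dip δ = arctan(1.35048) = 53.48°.
True thickness = vertical thickness × cos δ = 10 × cos 53.48° = 6.0 m.

6.0 m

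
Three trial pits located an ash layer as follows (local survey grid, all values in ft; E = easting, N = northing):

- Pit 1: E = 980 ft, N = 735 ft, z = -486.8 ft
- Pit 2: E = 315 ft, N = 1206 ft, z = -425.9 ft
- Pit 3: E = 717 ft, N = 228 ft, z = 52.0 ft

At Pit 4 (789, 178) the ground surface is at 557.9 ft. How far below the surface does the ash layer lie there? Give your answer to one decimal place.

513.2 ft

Two edge vectors: Pit 1→Pit 2 = (-665, 471, 60.9), Pit 1→Pit 3 = (-263, -507, 538.8).
Normal n = (Pit 1→Pit 2) × (Pit 1→Pit 3) = (284651.1, 342285.3, 461028).
So ∂z/∂E = −n_x/n_z = −0.617427 and ∂z/∂N = −n_y/n_z = −0.742439.
Intercept c from Pit 1: -486.8 + 605.08 + 545.69 = 663.97.
At (789, 178): z_contact = −487.15 − 132.15 + 663.97 = 44.67 ft.
Depth below ground = 557.9 − 44.67 = 513.2 ft.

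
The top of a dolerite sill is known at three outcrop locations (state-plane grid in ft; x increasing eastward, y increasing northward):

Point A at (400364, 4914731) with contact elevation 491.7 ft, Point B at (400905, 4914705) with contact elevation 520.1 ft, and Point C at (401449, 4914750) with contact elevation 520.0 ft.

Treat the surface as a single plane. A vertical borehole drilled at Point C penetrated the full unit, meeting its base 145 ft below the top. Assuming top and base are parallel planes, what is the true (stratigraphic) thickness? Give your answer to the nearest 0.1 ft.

Let the plane be z = a·x + b·y + c.
Point B−Point A: 541a − 26b = 28.4;  Point C−Point A: 1085a + 19b = 28.3.
Solving gives a = 0.03314, b = −0.40281.
|∇z| = √(a²+b²) = 0.40417, so dip δ = arctan(0.40417) = 22.01°.
True thickness = vertical thickness × cos δ = 145 × cos 22.01° = 134.4 ft.

134.4 ft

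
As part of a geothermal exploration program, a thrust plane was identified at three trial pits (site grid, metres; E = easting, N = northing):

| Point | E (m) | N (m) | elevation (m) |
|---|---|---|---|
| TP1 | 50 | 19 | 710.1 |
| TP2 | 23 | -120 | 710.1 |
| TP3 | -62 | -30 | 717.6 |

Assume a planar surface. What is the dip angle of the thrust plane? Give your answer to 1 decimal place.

4.3°

Let the plane be z = a·E + b·N + c.
TP2−TP1: −27a − 139b = 0;  TP3−TP1: −112a − 49b = 7.5.
Solving gives a = −0.07318, b = 0.01422.
Gradient magnitude |∇z| = √(a² + b²) = √(0.00536 + 0.00020) = 0.07455.
True dip = arctan(0.07455) = 4.3°, dipping toward E (azimuth ≈ 101°).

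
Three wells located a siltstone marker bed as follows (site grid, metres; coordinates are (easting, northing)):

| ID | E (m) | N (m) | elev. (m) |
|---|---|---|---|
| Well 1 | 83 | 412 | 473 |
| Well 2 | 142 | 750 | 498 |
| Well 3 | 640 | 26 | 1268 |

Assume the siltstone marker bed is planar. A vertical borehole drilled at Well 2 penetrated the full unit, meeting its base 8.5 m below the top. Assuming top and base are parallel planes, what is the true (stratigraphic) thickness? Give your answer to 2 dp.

Two edge vectors: Well 1→Well 2 = (59, 338, 25), Well 1→Well 3 = (557, -386, 795).
Normal n = (Well 1→Well 2) × (Well 1→Well 3) = (278360, -32980, -211040).
So ∂z/∂E = −n_x/n_z = 1.31899 and ∂z/∂N = −n_y/n_z = −0.15627.
|∇z| = √(a²+b²) = 1.32822, so dip δ = arctan(1.32822) = 53.02°.
True thickness = vertical thickness × cos δ = 8.5 × cos 53.02° = 5.11 m.

5.11 m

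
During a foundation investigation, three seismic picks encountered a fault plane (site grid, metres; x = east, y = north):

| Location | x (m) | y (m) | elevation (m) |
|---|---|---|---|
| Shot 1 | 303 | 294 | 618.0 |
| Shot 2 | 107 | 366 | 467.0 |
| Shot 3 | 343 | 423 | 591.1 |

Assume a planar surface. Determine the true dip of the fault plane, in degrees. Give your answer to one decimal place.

36.5°

Two edge vectors: Shot 1→Shot 2 = (-196, 72, -151), Shot 1→Shot 3 = (40, 129, -26.9).
Normal n = (Shot 1→Shot 2) × (Shot 1→Shot 3) = (17542.2, -11312.4, -28164).
So ∂z/∂x = −n_x/n_z = 0.62286 and ∂z/∂y = −n_y/n_z = −0.40166.
Gradient magnitude |∇z| = √(a² + b²) = √(0.38795 + 0.16133) = 0.74114.
True dip = arctan(0.74114) = 36.5°, dipping toward WNW (azimuth ≈ 303°).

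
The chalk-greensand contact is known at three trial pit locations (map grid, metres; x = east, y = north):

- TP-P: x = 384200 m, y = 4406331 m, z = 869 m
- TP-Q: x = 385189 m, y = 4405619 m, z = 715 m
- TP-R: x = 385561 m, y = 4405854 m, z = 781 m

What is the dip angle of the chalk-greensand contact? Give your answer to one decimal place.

Two edge vectors: TP-P→TP-Q = (989, -712, -154), TP-P→TP-R = (1361, -477, -88).
Normal n = (TP-P→TP-Q) × (TP-P→TP-R) = (-10802, -122562, 497279).
So ∂z/∂x = −n_x/n_z = 0.02172 and ∂z/∂y = −n_y/n_z = 0.24647.
Gradient magnitude |∇z| = √(a² + b²) = √(0.00047 + 0.06075) = 0.24742.
True dip = arctan(0.24742) = 13.9°, dipping toward S (azimuth ≈ 185°).

13.9°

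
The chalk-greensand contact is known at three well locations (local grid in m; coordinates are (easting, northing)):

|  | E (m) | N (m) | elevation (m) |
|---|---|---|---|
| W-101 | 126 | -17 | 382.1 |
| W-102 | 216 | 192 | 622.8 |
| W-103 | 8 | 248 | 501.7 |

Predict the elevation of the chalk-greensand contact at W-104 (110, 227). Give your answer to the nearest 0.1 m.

566.3 m

Two edge vectors: W-101→W-102 = (90, 209, 240.7), W-101→W-103 = (-118, 265, 119.6).
Normal n = (W-101→W-102) × (W-101→W-103) = (-38789.1, -39166.6, 48512).
So ∂z/∂E = −n_x/n_z = 0.79958 and ∂z/∂N = −n_y/n_z = 0.80736.
Intercept c from W-101: 382.1 − 100.75 + 13.73 = 295.08.
At (110, 227): z = 88.0 + 183.3 + 295.08 = 566.3 m.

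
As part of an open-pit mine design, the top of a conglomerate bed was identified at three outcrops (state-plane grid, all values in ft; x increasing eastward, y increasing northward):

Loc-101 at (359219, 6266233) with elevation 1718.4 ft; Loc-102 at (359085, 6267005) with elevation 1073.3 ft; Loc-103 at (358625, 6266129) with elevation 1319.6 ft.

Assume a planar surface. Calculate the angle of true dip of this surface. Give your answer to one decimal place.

Let the plane be z = a·x + b·y + c.
Loc-102−Loc-101: −134a + 772b = −645.1;  Loc-103−Loc-101: −594a − 104b = −398.8.
Solving gives a = 0.79357, b = −0.69788.
Gradient magnitude |∇z| = √(a² + b²) = √(0.62975 + 0.48703) = 1.05678.
True dip = arctan(1.05678) = 46.6°, dipping toward NW (azimuth ≈ 311°).

46.6°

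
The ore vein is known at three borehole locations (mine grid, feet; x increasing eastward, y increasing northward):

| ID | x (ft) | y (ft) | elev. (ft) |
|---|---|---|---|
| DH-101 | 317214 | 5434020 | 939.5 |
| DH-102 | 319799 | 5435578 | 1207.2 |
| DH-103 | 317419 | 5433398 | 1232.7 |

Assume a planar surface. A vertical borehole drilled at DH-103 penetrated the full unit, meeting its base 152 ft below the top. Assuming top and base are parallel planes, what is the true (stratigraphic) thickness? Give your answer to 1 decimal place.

Let the plane be z = a·x + b·y + c.
DH-102−DH-101: 2585a + 1558b = 267.7;  DH-103−DH-101: 205a − 622b = 293.2.
Solving gives a = 0.32342, b = −0.36479.
|∇z| = √(a²+b²) = 0.48752, so dip δ = arctan(0.48752) = 25.99°.
True thickness = vertical thickness × cos δ = 152 × cos 25.99° = 136.6 ft.

136.6 ft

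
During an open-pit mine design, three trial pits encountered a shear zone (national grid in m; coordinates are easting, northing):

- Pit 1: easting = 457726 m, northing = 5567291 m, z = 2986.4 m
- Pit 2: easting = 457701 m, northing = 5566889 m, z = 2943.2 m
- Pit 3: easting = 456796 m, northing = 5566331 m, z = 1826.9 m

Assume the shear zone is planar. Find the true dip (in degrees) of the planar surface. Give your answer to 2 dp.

Two edge vectors: Pit 1→Pit 2 = (-25, -402, -43.2), Pit 1→Pit 3 = (-930, -960, -1159.5).
Normal n = (Pit 1→Pit 2) × (Pit 1→Pit 3) = (424647, 11188.5, -349860).
So ∂z/∂easting = −n_x/n_z = 1.21376 and ∂z/∂northing = −n_y/n_z = 0.03198.
Gradient magnitude |∇z| = √(a² + b²) = √(1.47322 + 0.00102) = 1.21418.
True dip = arctan(1.21418) = 50.53°, dipping toward W (azimuth ≈ 268°).

50.53°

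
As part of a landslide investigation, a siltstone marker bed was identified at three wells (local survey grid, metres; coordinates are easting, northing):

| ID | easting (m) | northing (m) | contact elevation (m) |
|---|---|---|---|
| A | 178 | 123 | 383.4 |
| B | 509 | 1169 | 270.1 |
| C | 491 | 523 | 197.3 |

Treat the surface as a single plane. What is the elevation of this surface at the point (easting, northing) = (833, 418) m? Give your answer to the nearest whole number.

Let the plane be z = a·easting + b·northing + c.
B−A: 331a + 1046b = −113.3;  C−A: 313a + 400b = −186.1.
Solving gives a = −0.76586, b = 0.13403.
Then c = 383.4 − a·178 − b·123 = 503.24.
At (833, 418): z = −638.0 + 56.0 + 503.24 = -78.7 m.

-79 m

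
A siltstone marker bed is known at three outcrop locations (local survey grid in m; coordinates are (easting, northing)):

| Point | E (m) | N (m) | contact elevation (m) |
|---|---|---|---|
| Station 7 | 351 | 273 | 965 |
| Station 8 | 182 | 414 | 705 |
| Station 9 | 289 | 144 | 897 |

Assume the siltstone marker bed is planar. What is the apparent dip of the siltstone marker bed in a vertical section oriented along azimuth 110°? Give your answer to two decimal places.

Let the plane be z = a·E + b·N + c.
Station 8−Station 7: −169a + 141b = −260;  Station 9−Station 7: −62a − 129b = −68.
Solving gives a = 1.41204, b = −0.15152.
Unit vector along 110° is (sin 110°, cos 110°) = (0.9397, -0.3420).
Slope in that direction = a·(0.9397) + b·(-0.3420) = 1.37871.
Apparent dip = arctan|1.37871| = 54.05° (true dip is 54.8°, so apparent ≤ true as expected).

54.05°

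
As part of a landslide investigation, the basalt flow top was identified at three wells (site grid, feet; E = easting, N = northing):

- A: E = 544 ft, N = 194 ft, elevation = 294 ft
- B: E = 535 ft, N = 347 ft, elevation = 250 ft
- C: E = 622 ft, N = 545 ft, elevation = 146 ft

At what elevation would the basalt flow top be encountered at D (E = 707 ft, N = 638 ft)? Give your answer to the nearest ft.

76 ft

Two edge vectors: A→B = (-9, 153, -44), A→C = (78, 351, -148).
Normal n = (A→B) × (A→C) = (-7200, -4764, -15093).
So ∂z/∂E = −n_x/n_z = −0.47704 and ∂z/∂N = −n_y/n_z = −0.31564.
Intercept c from A: 294 + 259.51 + 61.23 = 614.75.
At (707, 638): z = −337.3 − 201.4 + 614.75 = 76.1 ft.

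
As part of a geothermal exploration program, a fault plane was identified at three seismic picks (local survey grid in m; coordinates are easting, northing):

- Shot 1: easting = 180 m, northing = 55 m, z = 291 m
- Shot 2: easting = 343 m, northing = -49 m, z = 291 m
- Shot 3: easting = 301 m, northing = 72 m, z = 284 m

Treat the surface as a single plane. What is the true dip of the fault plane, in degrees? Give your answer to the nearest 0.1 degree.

5.0°

Two edge vectors: Shot 1→Shot 2 = (163, -104, 0), Shot 1→Shot 3 = (121, 17, -7).
Normal n = (Shot 1→Shot 2) × (Shot 1→Shot 3) = (728, 1141, 15355).
So ∂z/∂easting = −n_x/n_z = −0.04741 and ∂z/∂northing = −n_y/n_z = −0.07431.
Gradient magnitude |∇z| = √(a² + b²) = √(0.00225 + 0.00552) = 0.08814.
True dip = arctan(0.08814) = 5.0°, dipping toward NNE (azimuth ≈ 033°).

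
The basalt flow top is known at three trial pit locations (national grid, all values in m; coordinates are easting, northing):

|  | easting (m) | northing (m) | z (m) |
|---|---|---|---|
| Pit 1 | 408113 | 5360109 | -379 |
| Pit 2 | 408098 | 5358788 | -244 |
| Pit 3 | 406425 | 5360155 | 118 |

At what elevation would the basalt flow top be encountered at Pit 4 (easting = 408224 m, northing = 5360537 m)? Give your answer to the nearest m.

Let the plane be z = a·easting + b·northing + c.
Pit 2−Pit 1: −15a − 1321b = 135;  Pit 3−Pit 1: −1688a + 46b = 497.
Solving gives a = −0.29712428, b = −0.09882145.
Then c = -379 − a·408113 − b·5360109 = 650575.03.
At (408224, 5360537): z = −121293.3 − 529736.0 + 650575.03 = -454.3 m.

-454 m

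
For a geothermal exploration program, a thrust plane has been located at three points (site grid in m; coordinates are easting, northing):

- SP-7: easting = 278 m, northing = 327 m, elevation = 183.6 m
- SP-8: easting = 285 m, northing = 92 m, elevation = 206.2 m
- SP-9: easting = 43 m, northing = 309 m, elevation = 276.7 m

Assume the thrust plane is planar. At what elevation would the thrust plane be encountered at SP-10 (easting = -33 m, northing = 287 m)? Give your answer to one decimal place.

308.6 m

Let the plane be z = a·easting + b·northing + c.
SP-8−SP-7: 7a − 235b = 22.6;  SP-9−SP-7: −235a − 18b = 93.1.
Solving gives a = −0.38792, b = −0.10773.
Then c = 183.6 − a·278 − b·327 = 326.67.
At (-33, 287): z = 12.8 − 30.9 + 326.67 = 308.6 m.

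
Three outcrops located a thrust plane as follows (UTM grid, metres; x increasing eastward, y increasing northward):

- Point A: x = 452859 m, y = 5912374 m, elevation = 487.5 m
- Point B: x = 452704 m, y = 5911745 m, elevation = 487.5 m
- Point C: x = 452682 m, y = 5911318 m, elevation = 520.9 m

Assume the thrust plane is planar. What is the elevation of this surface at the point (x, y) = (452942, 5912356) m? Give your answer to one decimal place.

Two edge vectors: Point A→Point B = (-155, -629, 0), Point A→Point C = (-177, -1056, 33.4).
Normal n = (Point A→Point B) × (Point A→Point C) = (-21008.6, 5177, 52347).
So ∂z/∂x = −n_x/n_z = 0.401333410 and ∂z/∂y = −n_y/n_z = −0.098897740.
Intercept c from Point A: 487.5 − 181747.45 + 584720.43 = 403460.48.
At (452942, 5912356): z = 181780.8 − 584718.6 + 403460.48 = 522.6 m.

522.6 m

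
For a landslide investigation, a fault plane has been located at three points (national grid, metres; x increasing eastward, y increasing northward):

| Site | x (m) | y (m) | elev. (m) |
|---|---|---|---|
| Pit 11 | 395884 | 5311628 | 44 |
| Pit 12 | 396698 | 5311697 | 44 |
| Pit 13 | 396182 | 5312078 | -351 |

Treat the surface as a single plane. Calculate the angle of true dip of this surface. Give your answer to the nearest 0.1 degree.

43.0°

Let the plane be z = a·x + b·y + c.
Pit 12−Pit 11: 814a + 69b = 0;  Pit 13−Pit 11: 298a + 450b = −395.
Solving gives a = 0.07883, b = −0.92998.
Gradient magnitude |∇z| = √(a² + b²) = √(0.00621 + 0.86487) = 0.93332.
True dip = arctan(0.93332) = 43.0°, dipping toward N (azimuth ≈ 355°).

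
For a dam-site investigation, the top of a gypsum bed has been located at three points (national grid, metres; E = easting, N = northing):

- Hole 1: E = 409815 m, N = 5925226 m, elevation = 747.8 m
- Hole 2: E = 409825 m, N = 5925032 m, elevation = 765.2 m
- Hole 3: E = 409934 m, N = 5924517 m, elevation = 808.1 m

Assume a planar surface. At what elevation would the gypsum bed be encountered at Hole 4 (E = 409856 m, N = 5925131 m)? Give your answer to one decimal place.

Let the plane be z = a·E + b·N + c.
Hole 2−Hole 1: 10a − 194b = 17.4;  Hole 3−Hole 1: 119a − 709b = 60.3.
Solving gives a = −0.039909977, b = −0.091747937.
Then c = 747.8 − a·409815 − b·5925226 = 560730.77.
At (409856, 5925131): z = −16357.3 − 543618.5 + 560730.77 = 754.9 m.

754.9 m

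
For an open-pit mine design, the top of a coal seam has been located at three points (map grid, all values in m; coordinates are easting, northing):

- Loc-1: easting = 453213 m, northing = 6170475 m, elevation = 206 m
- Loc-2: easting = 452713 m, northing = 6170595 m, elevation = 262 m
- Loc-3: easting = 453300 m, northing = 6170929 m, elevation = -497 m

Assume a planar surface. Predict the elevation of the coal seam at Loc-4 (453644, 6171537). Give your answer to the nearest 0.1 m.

-1543.6 m

Two edge vectors: Loc-1→Loc-2 = (-500, 120, 56), Loc-1→Loc-3 = (87, 454, -703).
Normal n = (Loc-1→Loc-2) × (Loc-1→Loc-3) = (-109784, -346628, -237440).
So ∂z/∂easting = −n_x/n_z = −0.462365229 and ∂z/∂northing = −n_y/n_z = −1.459855121.
Intercept c from Loc-1: 206 + 209549.93 + 9007999.53 = 9217755.46.
At (453644, 6171537): z = −209749.2 − 9009549.9 + 9217755.46 = -1543.6 m.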